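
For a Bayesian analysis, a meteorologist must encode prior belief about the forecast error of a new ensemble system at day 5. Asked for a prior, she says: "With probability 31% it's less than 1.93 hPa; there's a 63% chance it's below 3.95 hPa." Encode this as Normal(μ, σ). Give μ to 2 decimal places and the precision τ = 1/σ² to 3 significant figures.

μ = 3.14, τ = 0.168

For Normal(μ,σ), the p-quantile is μ + z_p·σ. Here z_{0.31} = -0.4959, z_{0.63} = 0.3319.
So 1.93 = μ − 0.4959σ and 3.95 = μ + 0.3319σ.
Subtracting: σ = (3.95 − 1.93)/(0.3319 − (-0.4959)) = 2.44.
Then μ = 1.93 − (-0.4959)·2.44 = 3.14.
Precision τ = 1/σ² = 1/2.44² = 0.168.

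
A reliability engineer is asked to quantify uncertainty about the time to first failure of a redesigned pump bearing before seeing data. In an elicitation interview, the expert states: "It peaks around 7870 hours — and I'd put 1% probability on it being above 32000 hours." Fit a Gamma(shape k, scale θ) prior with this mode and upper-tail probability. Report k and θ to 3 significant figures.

Gamma(k,θ) with k>1 has mode (k−1)θ, so θ = 7870/(k−1).
Need P(X < 32000) = 0.99 with θ tied to k this way. Start at k = 2, θ = 7870: P(X<32000) ≈ 0.913.
Too low — raise k to concentrate. Iterating converges to k ≈ 3.11.
Then θ = 7870/(3.11−1) ≈ 3720.

k ≈ 3.11, θ ≈ 3720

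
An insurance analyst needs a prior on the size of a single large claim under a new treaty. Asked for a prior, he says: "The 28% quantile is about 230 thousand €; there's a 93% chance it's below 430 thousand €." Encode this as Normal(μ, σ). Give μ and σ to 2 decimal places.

μ = 286.62, σ = 97.15

For Normal(μ,σ), the p-quantile is μ + z_p·σ. Here z_{0.28} = -0.5828, z_{0.93} = 1.476.
So 230 = μ − 0.5828σ and 430 = μ + 1.476σ.
Subtracting: σ = (430 − 230)/(1.476 − (-0.5828)) = 97.15.
Then μ = 230 − (-0.5828)·97.15 = 286.62.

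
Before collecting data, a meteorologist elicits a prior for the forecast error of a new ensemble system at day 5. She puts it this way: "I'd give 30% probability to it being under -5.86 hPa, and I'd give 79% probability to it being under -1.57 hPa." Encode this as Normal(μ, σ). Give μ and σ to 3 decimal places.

μ = -4.170, σ = 3.224

The p-quantile of Normal(μ,σ) is μ + z_p·σ, with z_{0.3} = -0.5244 and z_{0.79} = 0.8064.
Eliminate σ: μ = (z₂·x₁ − z₁·x₂)/(z₂ − z₁) = (0.8064·-5.86 − (-0.5244)·-1.57)/1.331 = -4.170.
Then σ = (x₂ − x₁)/(z₂ − z₁) = (-1.57 − -5.86)/1.331 = 3.224.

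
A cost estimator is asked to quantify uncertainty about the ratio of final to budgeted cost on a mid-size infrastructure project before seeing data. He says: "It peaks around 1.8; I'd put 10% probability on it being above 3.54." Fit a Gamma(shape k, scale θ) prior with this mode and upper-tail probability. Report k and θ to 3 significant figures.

Gamma(k,θ) with k>1 has mode (k−1)θ, so θ = 1.8/(k−1).
Need P(X < 3.54) = 0.9 with θ tied to k this way. Start at k = 2, θ = 1.8: P(X<3.54) ≈ 0.585.
Too low — raise k to concentrate. Iterating converges to k ≈ 5.19.
Then θ = 1.8/(5.19−1) ≈ 0.43.

k ≈ 5.19, θ ≈ 0.43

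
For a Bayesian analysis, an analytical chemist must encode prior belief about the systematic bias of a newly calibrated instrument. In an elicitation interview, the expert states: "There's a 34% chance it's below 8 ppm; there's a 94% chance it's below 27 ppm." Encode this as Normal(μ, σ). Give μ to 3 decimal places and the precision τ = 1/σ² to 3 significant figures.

μ = 11.984, τ = 0.0107

For Normal(μ,σ), the p-quantile is μ + z_p·σ. Here z_{0.34} = -0.4125, z_{0.94} = 1.555.
So 8 = μ − 0.4125σ and 27 = μ + 1.555σ.
Subtracting: σ = (27 − 8)/(1.555 − (-0.4125)) = 9.658.
Then μ = 8 − (-0.4125)·9.658 = 11.984.
Precision τ = 1/σ² = 1/9.658² = 0.0107.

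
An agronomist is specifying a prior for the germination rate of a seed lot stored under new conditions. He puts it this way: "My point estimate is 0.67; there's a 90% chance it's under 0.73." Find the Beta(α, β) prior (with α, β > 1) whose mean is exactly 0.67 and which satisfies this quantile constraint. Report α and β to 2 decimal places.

α ≈ 65.59, β ≈ 32.31

With mean 0.67 fixed, write α = 0.67s, β = 0.33s where s = α+β.
Need P(θ < 0.73) = 0.9 under Beta(0.67s, 0.33s). Normal approximation: (q−m)/√(m(1−m)/s) ≈ z_{0.9} = 1.28, so s ≈ 0.67·0.33·(1.28)²/(0.73−0.67)² = 100.9.
At s = 100.9: P(θ<0.73) ≈ 0.903. Adjusting to match 0.9 gives s ≈ 97.90.
So α = 0.67·97.90 ≈ 65.59, β = 0.33·97.90 ≈ 32.31.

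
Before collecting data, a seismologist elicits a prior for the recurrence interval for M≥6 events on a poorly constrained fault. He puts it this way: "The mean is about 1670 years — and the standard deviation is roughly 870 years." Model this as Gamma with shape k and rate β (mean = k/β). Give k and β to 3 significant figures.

k ≈ 3.68, β ≈ 0.00221

For Gamma(k, rate β): mean = k/β, variance = k/β², so CV = 1/√k.
CV = SD/mean = 870/1670 = 0.521, hence k = 1/CV² = 3.68.
Then β = k/mean = 3.68/1670 = 0.00221.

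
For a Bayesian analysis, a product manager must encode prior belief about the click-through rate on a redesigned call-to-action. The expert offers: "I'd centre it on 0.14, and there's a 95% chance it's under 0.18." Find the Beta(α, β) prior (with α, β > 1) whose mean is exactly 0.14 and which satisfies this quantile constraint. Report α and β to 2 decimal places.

α ≈ 31.07, β ≈ 190.83

With mean 0.14 fixed, write α = 0.14s, β = 0.86s where s = α+β.
Need P(θ < 0.18) = 0.95 under Beta(0.14s, 0.86s). Normal approximation: (q−m)/√(m(1−m)/s) ≈ z_{0.95} = 1.64, so s ≈ 0.14·0.86·(1.64)²/(0.18−0.14)² = 203.6.
At s = 203.6: P(θ<0.18) ≈ 0.943. Adjusting to match 0.95 gives s ≈ 221.90.
So α = 0.14·221.90 ≈ 31.07, β = 0.86·221.90 ≈ 190.83.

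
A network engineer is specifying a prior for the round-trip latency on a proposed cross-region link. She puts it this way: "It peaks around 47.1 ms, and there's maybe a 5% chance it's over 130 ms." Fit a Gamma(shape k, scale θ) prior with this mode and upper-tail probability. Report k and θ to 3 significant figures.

Gamma(k,θ) with k>1 has mode (k−1)θ, so θ = 47.1/(k−1).
Need P(X < 130) = 0.95 with θ tied to k this way. Start at k = 2, θ = 47.1: P(X<130) ≈ 0.762.
Too low — raise k to concentrate. Iterating converges to k ≈ 3.6.
Then θ = 47.1/(3.6−1) ≈ 18.1.

k ≈ 3.6, θ ≈ 18.1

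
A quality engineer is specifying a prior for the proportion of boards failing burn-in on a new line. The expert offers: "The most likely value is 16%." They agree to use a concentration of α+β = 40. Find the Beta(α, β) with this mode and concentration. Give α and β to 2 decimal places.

For α,β > 1 the Beta mode is (α−1)/(α+β−2). With α+β = 40, the mode is (α−1)/38.
Set (α−1)/38 = 0.16 → α = 1 + 0.16·38 = 7.08.
β = 40 − α = 32.92.

α = 7.08, β = 32.92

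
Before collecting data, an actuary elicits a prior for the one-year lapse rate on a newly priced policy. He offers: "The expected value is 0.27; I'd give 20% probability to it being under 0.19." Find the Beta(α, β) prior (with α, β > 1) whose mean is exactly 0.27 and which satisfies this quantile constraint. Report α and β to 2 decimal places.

With mean 0.27 fixed, write α = 0.27s, β = 0.73s where s = α+β.
Need P(θ < 0.19) = 0.2 under Beta(0.27s, 0.73s). Normal approximation: (q−m)/√(m(1−m)/s) ≈ z_{0.2} = -0.842, so s ≈ 0.27·0.73·(-0.842)²/(0.19−0.27)² = 21.8.
At s = 21.8: P(θ<0.19) ≈ 0.205. Adjusting to match 0.2 gives s ≈ 22.60.
So α = 0.27·22.60 ≈ 6.10, β = 0.73·22.60 ≈ 16.50.

α ≈ 6.10, β ≈ 16.50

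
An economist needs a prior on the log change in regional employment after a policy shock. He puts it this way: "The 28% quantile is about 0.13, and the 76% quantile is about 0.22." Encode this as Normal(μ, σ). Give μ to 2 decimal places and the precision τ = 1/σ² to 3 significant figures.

μ = 0.17, τ = 205

The p-quantile of Normal(μ,σ) is μ + z_p·σ, with z_{0.28} = -0.5828 and z_{0.76} = 0.7063.
Eliminate σ: μ = (z₂·x₁ − z₁·x₂)/(z₂ − z₁) = (0.7063·0.13 − (-0.5828)·0.22)/1.289 = 0.17.
Then σ = (x₂ − x₁)/(z₂ − z₁) = (0.22 − 0.13)/1.289 = 0.07.
Precision τ = 1/σ² = 1/0.06981² = 205.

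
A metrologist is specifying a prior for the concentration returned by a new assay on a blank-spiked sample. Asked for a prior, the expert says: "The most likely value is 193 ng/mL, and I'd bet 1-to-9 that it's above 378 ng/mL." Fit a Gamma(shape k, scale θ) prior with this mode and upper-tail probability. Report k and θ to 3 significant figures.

Gamma(k,θ) with k>1 has mode (k−1)θ, so θ = 193/(k−1).
Need P(X < 378) = 0.9 with θ tied to k this way. Start at k = 2, θ = 193: P(X<378) ≈ 0.583.
Too low — raise k to concentrate. Iterating converges to k ≈ 5.24.
Then θ = 193/(5.24−1) ≈ 45.5.

k ≈ 5.24, θ ≈ 45.5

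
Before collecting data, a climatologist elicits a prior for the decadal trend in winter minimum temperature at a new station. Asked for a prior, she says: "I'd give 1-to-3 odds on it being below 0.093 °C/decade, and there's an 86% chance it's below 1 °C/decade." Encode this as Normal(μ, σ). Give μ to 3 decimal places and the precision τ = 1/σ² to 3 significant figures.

μ = 0.442, τ = 3.74

For Normal(μ,σ), the p-quantile is μ + z_p·σ. Here z_{0.25} = -0.6745, z_{0.86} = 1.08.
So 0.093 = μ − 0.6745σ and 1 = μ + 1.08σ.
Subtracting: σ = (1 − 0.093)/(1.08 − (-0.6745)) = 0.517.
Then μ = 0.093 − (-0.6745)·0.517 = 0.442.
Precision τ = 1/σ² = 1/0.5169² = 3.74.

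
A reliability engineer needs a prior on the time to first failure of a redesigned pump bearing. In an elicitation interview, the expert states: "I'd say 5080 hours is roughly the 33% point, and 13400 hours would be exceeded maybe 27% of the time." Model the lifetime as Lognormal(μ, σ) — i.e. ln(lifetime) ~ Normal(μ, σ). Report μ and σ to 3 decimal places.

μ ≈ 8.938, σ ≈ 0.921

If T ~ Lognormal(μ,σ) then ln T ~ Normal(μ,σ), so the p-quantile of ln T is μ + z_p·σ.
ln(5080) = 8.533 and ln(13400) = 9.503; z_{0.33} = -0.4399, z_{0.73} = 0.6128.
σ = (9.503 − 8.533)/(0.6128 − (-0.4399)) = 0.921.
μ = 8.533 − (-0.4399)·0.921 = 8.938.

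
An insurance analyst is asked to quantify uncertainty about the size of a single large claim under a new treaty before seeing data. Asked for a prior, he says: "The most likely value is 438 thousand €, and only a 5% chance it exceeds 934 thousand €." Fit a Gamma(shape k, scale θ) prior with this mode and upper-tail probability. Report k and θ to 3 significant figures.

Gamma(k,θ) with k>1 has mode (k−1)θ, so θ = 438/(k−1).
Need P(X < 934) = 0.95 with θ tied to k this way. Start at k = 2, θ = 438: P(X<934) ≈ 0.629.
Too low — raise k to concentrate. Iterating converges to k ≈ 5.81.
Then θ = 438/(5.81−1) ≈ 91.1.

k ≈ 5.81, θ ≈ 91.1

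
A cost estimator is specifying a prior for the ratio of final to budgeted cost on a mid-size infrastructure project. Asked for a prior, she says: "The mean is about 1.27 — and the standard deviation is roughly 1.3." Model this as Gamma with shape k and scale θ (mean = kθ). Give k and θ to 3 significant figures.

For Gamma(k, scale θ): mean = kθ, variance = kθ², so CV = 1/√k.
CV = SD/mean = 1.3/1.27 = 1.024, hence k = 1/CV² = 0.954.
Then θ = mean/k = 1.27/0.954 = 1.33.

k ≈ 0.954, θ ≈ 1.33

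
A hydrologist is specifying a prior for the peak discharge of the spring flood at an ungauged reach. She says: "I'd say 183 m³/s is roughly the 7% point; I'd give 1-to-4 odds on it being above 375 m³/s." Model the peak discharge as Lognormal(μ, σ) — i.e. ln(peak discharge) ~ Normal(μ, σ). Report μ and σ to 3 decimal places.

If T ~ Lognormal(μ,σ) then ln T ~ Normal(μ,σ), so the p-quantile of ln T is μ + z_p·σ.
ln(183) = 5.209 and ln(375) = 5.927; z_{0.07} = -1.476, z_{0.8} = 0.8416.
σ = (5.927 − 5.209)/(0.8416 − (-1.476)) = 0.310.
μ = 5.209 − (-1.476)·0.310 = 5.666.

μ ≈ 5.666, σ ≈ 0.310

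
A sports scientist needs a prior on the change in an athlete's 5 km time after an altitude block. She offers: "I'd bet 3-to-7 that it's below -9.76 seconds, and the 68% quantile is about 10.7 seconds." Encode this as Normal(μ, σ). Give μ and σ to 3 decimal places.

μ = 1.055, σ = 20.623

For Normal(μ,σ), the p-quantile is μ + z_p·σ. Here z_{0.3} = -0.5244, z_{0.68} = 0.4677.
So -9.76 = μ − 0.5244σ and 10.7 = μ + 0.4677σ.
Subtracting: σ = (10.7 − -9.76)/(0.4677 − (-0.5244)) = 20.623.
Then μ = -9.76 − (-0.5244)·20.623 = 1.055.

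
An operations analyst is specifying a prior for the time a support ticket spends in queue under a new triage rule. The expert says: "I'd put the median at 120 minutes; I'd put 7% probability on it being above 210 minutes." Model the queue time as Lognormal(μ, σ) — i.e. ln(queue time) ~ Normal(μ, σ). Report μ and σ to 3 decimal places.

If T ~ Lognormal(μ,σ) then ln T ~ Normal(μ,σ), so the p-quantile of ln T is μ + z_p·σ.
ln(120) = 4.787 and ln(210) = 5.347; z_{0.5} = 0, z_{0.93} = 1.476.
σ = (5.347 − 4.787)/(1.476 − (0)) = 0.379.
μ = 4.787 − (0)·0.379 = 4.787.

μ ≈ 4.787, σ ≈ 0.379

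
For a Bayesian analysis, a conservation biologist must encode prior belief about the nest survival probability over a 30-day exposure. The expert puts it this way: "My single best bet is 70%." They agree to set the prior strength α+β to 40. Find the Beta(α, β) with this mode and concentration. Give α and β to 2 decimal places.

α = 27.60, β = 12.40

For α,β > 1 the Beta mode is (α−1)/(α+β−2). With α+β = 40, the mode is (α−1)/38.
Set (α−1)/38 = 0.7 → α = 1 + 0.7·38 = 27.60.
β = 40 − α = 12.40.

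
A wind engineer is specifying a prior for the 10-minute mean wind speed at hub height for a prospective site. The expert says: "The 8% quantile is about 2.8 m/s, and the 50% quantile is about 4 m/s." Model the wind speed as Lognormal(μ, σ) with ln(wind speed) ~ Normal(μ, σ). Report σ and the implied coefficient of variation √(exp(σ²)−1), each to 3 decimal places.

If T ~ Lognormal(μ,σ) then ln T ~ Normal(μ,σ), so the p-quantile of ln T is μ + z_p·σ.
ln(2.8) = 1.03 and ln(4) = 1.386; z_{0.08} = -1.405, z_{0.5} = 0.
σ = (1.386 − 1.03)/(0 − (-1.405)) = 0.254.
μ = 1.03 − (-1.405)·0.254 = 1.386.
CV = √(exp(σ²)−1) = √(exp(0.0644)−1) = 0.258.

σ ≈ 0.254, CV ≈ 0.258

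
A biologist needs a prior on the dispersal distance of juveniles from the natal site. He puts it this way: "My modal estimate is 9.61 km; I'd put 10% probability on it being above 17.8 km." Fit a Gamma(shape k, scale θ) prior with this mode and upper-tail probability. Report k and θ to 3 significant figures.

Gamma(k,θ) with k>1 has mode (k−1)θ, so θ = 9.61/(k−1).
Need P(X < 17.8) = 0.9 with θ tied to k this way. Start at k = 2, θ = 9.61: P(X<17.8) ≈ 0.553.
Too low — raise k to concentrate. Iterating converges to k ≈ 6.02.
Then θ = 9.61/(6.02−1) ≈ 1.91.

k ≈ 6.02, θ ≈ 1.91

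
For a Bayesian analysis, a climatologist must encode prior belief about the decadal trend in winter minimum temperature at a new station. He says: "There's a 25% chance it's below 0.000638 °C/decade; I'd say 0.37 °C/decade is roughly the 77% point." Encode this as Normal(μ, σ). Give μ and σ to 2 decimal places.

The p-quantile of Normal(μ,σ) is μ + z_p·σ, with z_{0.25} = -0.6745 and z_{0.77} = 0.7388.
Eliminate σ: μ = (z₂·x₁ − z₁·x₂)/(z₂ − z₁) = (0.7388·0.000638 − (-0.6745)·0.37)/1.413 = 0.18.
Then σ = (x₂ − x₁)/(z₂ − z₁) = (0.37 − 0.000638)/1.413 = 0.26.

μ = 0.18, σ = 0.26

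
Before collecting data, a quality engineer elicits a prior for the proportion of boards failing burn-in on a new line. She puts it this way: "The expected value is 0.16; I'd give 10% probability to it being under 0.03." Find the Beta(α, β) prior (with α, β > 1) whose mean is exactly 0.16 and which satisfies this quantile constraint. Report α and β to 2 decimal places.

With mean 0.16 fixed, write α = 0.16s, β = 0.84s where s = α+β.
Need P(θ < 0.03) = 0.1 under Beta(0.16s, 0.84s). Normal approximation: (q−m)/√(m(1−m)/s) ≈ z_{0.1} = -1.28, so s ≈ 0.16·0.84·(-1.28)²/(0.03−0.16)² = 13.1.
At s = 13.1: P(θ<0.03) ≈ 0.041. Adjusting to match 0.1 gives s ≈ 8.20.
So α = 0.16·8.20 ≈ 1.31, β = 0.84·8.20 ≈ 6.89.

α ≈ 1.31, β ≈ 6.89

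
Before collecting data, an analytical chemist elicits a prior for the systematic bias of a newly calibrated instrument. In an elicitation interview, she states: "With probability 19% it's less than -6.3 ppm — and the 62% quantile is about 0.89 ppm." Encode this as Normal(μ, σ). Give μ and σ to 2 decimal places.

μ = -0.97, σ = 6.08

For Normal(μ,σ), the p-quantile is μ + z_p·σ. Here z_{0.19} = -0.8779, z_{0.62} = 0.3055.
So -6.3 = μ − 0.8779σ and 0.89 = μ + 0.3055σ.
Subtracting: σ = (0.89 − -6.3)/(0.3055 − (-0.8779)) = 6.08.
Then μ = -6.3 − (-0.8779)·6.08 = -0.97.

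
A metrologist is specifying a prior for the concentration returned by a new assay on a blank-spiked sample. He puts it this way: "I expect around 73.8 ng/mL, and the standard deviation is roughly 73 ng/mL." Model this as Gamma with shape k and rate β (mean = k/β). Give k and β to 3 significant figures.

k ≈ 1.02, β ≈ 0.0138

For Gamma(k, rate β): mean = k/β, variance = k/β², so CV = 1/√k.
CV = SD/mean = 73/73.8 = 0.9892, hence k = 1/CV² = 1.02.
Then β = k/mean = 1.02/73.8 = 0.0138.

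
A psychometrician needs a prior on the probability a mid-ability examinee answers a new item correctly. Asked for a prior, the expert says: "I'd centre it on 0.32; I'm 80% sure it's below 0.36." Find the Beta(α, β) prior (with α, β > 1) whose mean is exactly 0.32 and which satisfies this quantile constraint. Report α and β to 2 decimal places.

α ≈ 30.25, β ≈ 64.28

With mean 0.32 fixed, write α = 0.32s, β = 0.68s where s = α+β.
Need P(θ < 0.36) = 0.8 under Beta(0.32s, 0.68s). Normal approximation: (q−m)/√(m(1−m)/s) ≈ z_{0.8} = 0.842, so s ≈ 0.32·0.68·(0.842)²/(0.36−0.32)² = 96.3.
At s = 96.3: P(θ<0.36) ≈ 0.802. Adjusting to match 0.8 gives s ≈ 94.53.
So α = 0.32·94.53 ≈ 30.25, β = 0.68·94.53 ≈ 64.28.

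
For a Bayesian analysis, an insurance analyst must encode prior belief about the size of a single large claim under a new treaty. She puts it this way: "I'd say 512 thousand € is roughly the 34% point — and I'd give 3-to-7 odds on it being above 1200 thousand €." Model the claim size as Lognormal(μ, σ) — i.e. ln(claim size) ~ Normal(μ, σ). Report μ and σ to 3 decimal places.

μ ≈ 6.613, σ ≈ 0.909

If T ~ Lognormal(μ,σ) then ln T ~ Normal(μ,σ), so the p-quantile of ln T is μ + z_p·σ.
ln(512) = 6.238 and ln(1200) = 7.09; z_{0.34} = -0.4125, z_{0.7} = 0.5244.
σ = (7.09 − 6.238)/(0.5244 − (-0.4125)) = 0.909.
μ = 6.238 − (-0.4125)·0.909 = 6.613.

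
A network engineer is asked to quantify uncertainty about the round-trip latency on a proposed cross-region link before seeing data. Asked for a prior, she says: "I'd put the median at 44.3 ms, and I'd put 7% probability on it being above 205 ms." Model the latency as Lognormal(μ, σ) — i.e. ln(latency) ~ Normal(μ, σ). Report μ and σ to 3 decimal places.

μ ≈ 3.791, σ ≈ 1.038

If T ~ Lognormal(μ,σ) then ln T ~ Normal(μ,σ), so the p-quantile of ln T is μ + z_p·σ.
ln(44.3) = 3.791 and ln(205) = 5.323; z_{0.5} = 0, z_{0.93} = 1.476.
σ = (5.323 − 3.791)/(1.476 − (0)) = 1.038.
μ = 3.791 − (0)·1.038 = 3.791.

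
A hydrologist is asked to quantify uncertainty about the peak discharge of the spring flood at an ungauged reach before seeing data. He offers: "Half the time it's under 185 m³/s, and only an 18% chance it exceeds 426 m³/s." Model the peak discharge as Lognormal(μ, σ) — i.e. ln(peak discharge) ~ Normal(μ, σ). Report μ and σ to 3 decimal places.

If T ~ Lognormal(μ,σ) then ln T ~ Normal(μ,σ), so the p-quantile of ln T is μ + z_p·σ.
ln(185) = 5.22 and ln(426) = 6.054; z_{0.5} = 0, z_{0.82} = 0.9154.
σ = (6.054 − 5.22)/(0.9154 − (0)) = 0.911.
μ = 5.22 − (0)·0.911 = 5.220.

μ ≈ 5.220, σ ≈ 0.911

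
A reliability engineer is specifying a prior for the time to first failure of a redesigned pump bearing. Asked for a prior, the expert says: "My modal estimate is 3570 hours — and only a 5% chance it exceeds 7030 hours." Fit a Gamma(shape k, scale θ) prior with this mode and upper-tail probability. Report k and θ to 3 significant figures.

Gamma(k,θ) with k>1 has mode (k−1)θ, so θ = 3570/(k−1).
Need P(X < 7030) = 0.95 with θ tied to k this way. Start at k = 2, θ = 3570: P(X<7030) ≈ 0.586.
Too low — raise k to concentrate. Iterating converges to k ≈ 7.04.
Then θ = 3570/(7.04−1) ≈ 591.

k ≈ 7.04, θ ≈ 591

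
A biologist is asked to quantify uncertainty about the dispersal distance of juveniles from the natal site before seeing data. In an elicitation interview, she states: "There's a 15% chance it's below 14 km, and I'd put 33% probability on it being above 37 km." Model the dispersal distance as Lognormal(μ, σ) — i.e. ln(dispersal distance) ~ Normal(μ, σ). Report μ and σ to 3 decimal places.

If T ~ Lognormal(μ,σ) then ln T ~ Normal(μ,σ), so the p-quantile of ln T is μ + z_p·σ.
ln(14) = 2.639 and ln(37) = 3.611; z_{0.15} = -1.036, z_{0.67} = 0.4399.
σ = (3.611 − 2.639)/(0.4399 − (-1.036)) = 0.658.
μ = 2.639 − (-1.036)·0.658 = 3.321.

μ ≈ 3.321, σ ≈ 0.658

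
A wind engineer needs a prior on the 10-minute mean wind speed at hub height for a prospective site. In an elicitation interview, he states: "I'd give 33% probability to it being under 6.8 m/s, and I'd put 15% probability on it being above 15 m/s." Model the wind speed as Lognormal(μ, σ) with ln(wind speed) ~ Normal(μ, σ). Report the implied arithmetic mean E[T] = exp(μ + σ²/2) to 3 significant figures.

E[T] ≈ 9.94 m/s

If T ~ Lognormal(μ,σ) then ln T ~ Normal(μ,σ), so the p-quantile of ln T is μ + z_p·σ.
ln(6.8) = 1.917 and ln(15) = 2.708; z_{0.33} = -0.4399, z_{0.85} = 1.036.
σ = (2.708 − 1.917)/(1.036 − (-0.4399)) = 0.536.
μ = 1.917 − (-0.4399)·0.536 = 2.153.
E[T] = exp(μ + σ²/2) = exp(2.153 + 0.1436) = 9.94 m/s.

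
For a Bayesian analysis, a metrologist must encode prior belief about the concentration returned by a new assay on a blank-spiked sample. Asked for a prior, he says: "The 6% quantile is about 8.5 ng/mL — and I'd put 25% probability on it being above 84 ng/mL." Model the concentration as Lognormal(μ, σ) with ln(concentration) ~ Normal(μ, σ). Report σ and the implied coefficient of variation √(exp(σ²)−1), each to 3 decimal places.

σ ≈ 1.028, CV ≈ 1.369

If T ~ Lognormal(μ,σ) then ln T ~ Normal(μ,σ), so the p-quantile of ln T is μ + z_p·σ.
ln(8.5) = 2.14 and ln(84) = 4.431; z_{0.06} = -1.555, z_{0.75} = 0.6745.
σ = (4.431 − 2.14)/(0.6745 − (-1.555)) = 1.028.
μ = 2.14 − (-1.555)·1.028 = 3.738.
CV = √(exp(σ²)−1) = √(exp(1.0559)−1) = 1.369.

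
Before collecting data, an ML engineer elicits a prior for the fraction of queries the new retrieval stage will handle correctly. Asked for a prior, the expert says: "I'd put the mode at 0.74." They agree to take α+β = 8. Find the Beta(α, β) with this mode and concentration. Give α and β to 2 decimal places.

α = 5.44, β = 2.56

For α,β > 1 the Beta mode is (α−1)/(α+β−2). With α+β = 8, the mode is (α−1)/6.
Set (α−1)/6 = 0.74 → α = 1 + 0.74·6 = 5.44.
β = 8 − α = 2.56.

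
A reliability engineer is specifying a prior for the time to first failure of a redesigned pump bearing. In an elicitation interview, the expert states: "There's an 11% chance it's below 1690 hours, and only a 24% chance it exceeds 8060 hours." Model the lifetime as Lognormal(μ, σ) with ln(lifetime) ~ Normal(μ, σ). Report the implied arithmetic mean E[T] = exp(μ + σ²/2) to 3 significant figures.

If T ~ Lognormal(μ,σ) then ln T ~ Normal(μ,σ), so the p-quantile of ln T is μ + z_p·σ.
ln(1690) = 7.432 and ln(8060) = 8.995; z_{0.11} = -1.227, z_{0.76} = 0.7063.
σ = (8.995 − 7.432)/(0.7063 − (-1.227)) = 0.808.
μ = 7.432 − (-1.227)·0.808 = 8.424.
E[T] = exp(μ + σ²/2) = exp(8.424 + 0.3266) = 6310 hours.

E[T] ≈ 6310 hours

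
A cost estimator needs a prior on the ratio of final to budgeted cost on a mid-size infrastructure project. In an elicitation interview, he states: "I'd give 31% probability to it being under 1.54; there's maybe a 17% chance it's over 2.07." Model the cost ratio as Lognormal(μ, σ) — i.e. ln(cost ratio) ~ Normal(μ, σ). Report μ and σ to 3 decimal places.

If T ~ Lognormal(μ,σ) then ln T ~ Normal(μ,σ), so the p-quantile of ln T is μ + z_p·σ.
ln(1.54) = 0.4318 and ln(2.07) = 0.7275; z_{0.31} = -0.4959, z_{0.83} = 0.9542.
σ = (0.7275 − 0.4318)/(0.9542 − (-0.4959)) = 0.204.
μ = 0.4318 − (-0.4959)·0.204 = 0.533.

μ ≈ 0.533, σ ≈ 0.204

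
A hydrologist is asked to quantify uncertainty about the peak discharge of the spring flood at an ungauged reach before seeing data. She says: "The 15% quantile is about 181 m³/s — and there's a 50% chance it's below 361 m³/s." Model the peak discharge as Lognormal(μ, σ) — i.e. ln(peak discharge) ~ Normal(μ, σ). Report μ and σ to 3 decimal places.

μ ≈ 5.889, σ ≈ 0.666

If T ~ Lognormal(μ,σ) then ln T ~ Normal(μ,σ), so the p-quantile of ln T is μ + z_p·σ.
ln(181) = 5.198 and ln(361) = 5.889; z_{0.15} = -1.036, z_{0.5} = 0.
σ = (5.889 − 5.198)/(0 − (-1.036)) = 0.666.
μ = 5.198 − (-1.036)·0.666 = 5.889.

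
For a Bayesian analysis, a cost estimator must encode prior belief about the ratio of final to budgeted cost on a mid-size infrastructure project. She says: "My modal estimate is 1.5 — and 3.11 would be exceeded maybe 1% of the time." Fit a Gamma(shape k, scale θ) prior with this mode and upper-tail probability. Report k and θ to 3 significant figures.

k ≈ 10.2, θ ≈ 0.163

Gamma(k,θ) with k>1 has mode (k−1)θ, so θ = 1.5/(k−1).
Need P(X < 3.11) = 0.99 with θ tied to k this way. Start at k = 2, θ = 1.5: P(X<3.11) ≈ 0.613.
Too low — raise k to concentrate. Iterating converges to k ≈ 10.2.
Then θ = 1.5/(10.2−1) ≈ 0.163.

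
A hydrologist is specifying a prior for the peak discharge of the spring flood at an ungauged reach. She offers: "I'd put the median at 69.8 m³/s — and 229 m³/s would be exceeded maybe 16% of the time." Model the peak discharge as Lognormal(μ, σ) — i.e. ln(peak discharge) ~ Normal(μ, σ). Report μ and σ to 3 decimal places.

μ ≈ 4.246, σ ≈ 1.195

If T ~ Lognormal(μ,σ) then ln T ~ Normal(μ,σ), so the p-quantile of ln T is μ + z_p·σ.
ln(69.8) = 4.246 and ln(229) = 5.434; z_{0.5} = 0, z_{0.84} = 0.9945.
σ = (5.434 − 4.246)/(0.9945 − (0)) = 1.195.
μ = 4.246 − (0)·1.195 = 4.246.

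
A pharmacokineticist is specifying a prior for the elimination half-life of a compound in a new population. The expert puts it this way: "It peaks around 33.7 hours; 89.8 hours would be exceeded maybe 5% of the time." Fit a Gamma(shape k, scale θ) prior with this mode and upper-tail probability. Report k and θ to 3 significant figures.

Gamma(k,θ) with k>1 has mode (k−1)θ, so θ = 33.7/(k−1).
Need P(X < 89.8) = 0.95 with θ tied to k this way. Start at k = 2, θ = 33.7: P(X<89.8) ≈ 0.745.
Too low — raise k to concentrate. Iterating converges to k ≈ 3.81.
Then θ = 33.7/(3.81−1) ≈ 12.

k ≈ 3.81, θ ≈ 12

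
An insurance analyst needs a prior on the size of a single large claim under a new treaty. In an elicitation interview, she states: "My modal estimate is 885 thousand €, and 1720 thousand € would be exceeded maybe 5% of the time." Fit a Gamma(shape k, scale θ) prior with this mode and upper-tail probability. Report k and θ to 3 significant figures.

Gamma(k,θ) with k>1 has mode (k−1)θ, so θ = 885/(k−1).
Need P(X < 1720) = 0.95 with θ tied to k this way. Start at k = 2, θ = 885: P(X<1720) ≈ 0.578.
Too low — raise k to concentrate. Iterating converges to k ≈ 7.29.
Then θ = 885/(7.29−1) ≈ 141.

k ≈ 7.29, θ ≈ 141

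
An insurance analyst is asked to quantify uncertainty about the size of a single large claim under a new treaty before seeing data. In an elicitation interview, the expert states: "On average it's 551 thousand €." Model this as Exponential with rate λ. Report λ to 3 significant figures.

Exponential mean = 1/λ, so λ = 1/551.0 = 0.00181.

λ ≈ 0.00181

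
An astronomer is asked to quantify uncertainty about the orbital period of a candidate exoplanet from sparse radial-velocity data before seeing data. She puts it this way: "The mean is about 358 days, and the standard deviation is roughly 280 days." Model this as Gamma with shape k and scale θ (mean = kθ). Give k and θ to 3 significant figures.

For Gamma(k, scale θ): mean = kθ, variance = kθ², so CV = 1/√k.
CV = SD/mean = 280/358 = 0.7821, hence k = 1/CV² = 1.63.
Then θ = mean/k = 358/1.63 = 219.

k ≈ 1.63, θ ≈ 219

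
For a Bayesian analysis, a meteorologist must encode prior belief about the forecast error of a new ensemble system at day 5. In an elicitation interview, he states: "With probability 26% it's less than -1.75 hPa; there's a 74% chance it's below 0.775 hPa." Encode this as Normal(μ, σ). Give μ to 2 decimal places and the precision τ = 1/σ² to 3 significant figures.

μ = -0.49, τ = 0.26

For Normal(μ,σ), the p-quantile is μ + z_p·σ. Here z_{0.26} = -0.6433, z_{0.74} = 0.6433.
So -1.75 = μ − 0.6433σ and 0.775 = μ + 0.6433σ.
Subtracting: σ = (0.775 − -1.75)/(0.6433 − (-0.6433)) = 1.96.
Then μ = -1.75 − (-0.6433)·1.96 = -0.49.
Precision τ = 1/σ² = 1/1.962² = 0.26.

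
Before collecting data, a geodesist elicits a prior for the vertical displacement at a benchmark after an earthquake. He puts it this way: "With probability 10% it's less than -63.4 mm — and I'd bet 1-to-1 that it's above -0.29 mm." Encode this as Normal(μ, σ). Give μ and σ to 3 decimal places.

For Normal(μ,σ), the p-quantile is μ + z_p·σ. Here z_{0.1} = -1.282, z_{0.5} = 0.
So -63.4 = μ − 1.282σ and -0.29 = μ + 0σ.
Subtracting: σ = (-0.29 − -63.4)/(0 − (-1.282)) = 49.245.
Then μ = -63.4 − (-1.282)·49.245 = -0.290.

μ = -0.290, σ = 49.245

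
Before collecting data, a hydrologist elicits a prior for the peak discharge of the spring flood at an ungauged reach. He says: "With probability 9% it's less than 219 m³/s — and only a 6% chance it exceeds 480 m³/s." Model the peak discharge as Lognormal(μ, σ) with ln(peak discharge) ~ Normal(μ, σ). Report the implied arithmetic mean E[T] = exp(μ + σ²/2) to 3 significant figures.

E[T] ≈ 327 m³/s

If T ~ Lognormal(μ,σ) then ln T ~ Normal(μ,σ), so the p-quantile of ln T is μ + z_p·σ.
ln(219) = 5.389 and ln(480) = 6.174; z_{0.09} = -1.341, z_{0.94} = 1.555.
σ = (6.174 − 5.389)/(1.555 − (-1.341)) = 0.271.
μ = 5.389 − (-1.341)·0.271 = 5.752.
E[T] = exp(μ + σ²/2) = exp(5.752 + 0.0367) = 327 m³/s.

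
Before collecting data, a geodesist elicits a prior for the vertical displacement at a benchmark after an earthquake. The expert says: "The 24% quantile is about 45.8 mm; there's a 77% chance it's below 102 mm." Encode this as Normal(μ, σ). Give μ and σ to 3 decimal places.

μ = 73.267, σ = 38.889

The p-quantile of Normal(μ,σ) is μ + z_p·σ, with z_{0.24} = -0.7063 and z_{0.77} = 0.7388.
Eliminate σ: μ = (z₂·x₁ − z₁·x₂)/(z₂ − z₁) = (0.7388·45.8 − (-0.7063)·102)/1.445 = 73.267.
Then σ = (x₂ − x₁)/(z₂ − z₁) = (102 − 45.8)/1.445 = 38.889.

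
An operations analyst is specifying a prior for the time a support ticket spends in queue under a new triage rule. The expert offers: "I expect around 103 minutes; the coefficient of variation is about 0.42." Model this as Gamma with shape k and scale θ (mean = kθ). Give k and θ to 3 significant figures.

For Gamma(k, scale θ): mean = kθ, variance = kθ², so CV = 1/√k.
CV = 0.42, hence k = 1/CV² = 5.67.
Then θ = mean/k = 103/5.67 = 18.2.

k ≈ 5.67, θ ≈ 18.2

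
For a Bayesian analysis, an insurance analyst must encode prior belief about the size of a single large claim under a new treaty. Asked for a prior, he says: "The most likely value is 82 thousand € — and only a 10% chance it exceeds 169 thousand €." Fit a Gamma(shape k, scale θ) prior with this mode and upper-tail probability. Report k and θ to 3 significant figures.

Gamma(k,θ) with k>1 has mode (k−1)θ, so θ = 82/(k−1).
Need P(X < 169) = 0.9 with θ tied to k this way. Start at k = 2, θ = 82: P(X<169) ≈ 0.610.
Too low — raise k to concentrate. Iterating converges to k ≈ 4.67.
Then θ = 82/(4.67−1) ≈ 22.3.

k ≈ 4.67, θ ≈ 22.3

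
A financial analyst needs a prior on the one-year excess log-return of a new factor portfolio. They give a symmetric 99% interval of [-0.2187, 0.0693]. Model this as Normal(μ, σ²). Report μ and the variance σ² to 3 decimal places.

μ = -0.075, σ² = 0.003

A symmetric 99% interval runs μ ± z·σ with z = 2.576.
Half-width = 0.144, so σ = 0.144/2.576 = 0.0559 and σ² = 0.003.
μ is the interval midpoint, -0.075.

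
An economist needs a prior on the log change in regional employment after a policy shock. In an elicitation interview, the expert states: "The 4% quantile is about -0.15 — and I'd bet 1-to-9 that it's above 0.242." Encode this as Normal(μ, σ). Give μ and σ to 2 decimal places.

For Normal(μ,σ), the p-quantile is μ + z_p·σ. Here z_{0.04} = -1.751, z_{0.9} = 1.282.
So -0.15 = μ − 1.751σ and 0.242 = μ + 1.282σ.
Subtracting: σ = (0.242 − -0.15)/(1.282 − (-1.751)) = 0.13.
Then μ = -0.15 − (-1.751)·0.13 = 0.08.

μ = 0.08, σ = 0.13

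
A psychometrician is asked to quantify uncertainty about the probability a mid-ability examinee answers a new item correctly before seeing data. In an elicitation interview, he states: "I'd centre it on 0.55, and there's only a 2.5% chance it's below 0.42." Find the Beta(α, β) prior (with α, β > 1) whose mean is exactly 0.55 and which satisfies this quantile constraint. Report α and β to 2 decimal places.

With mean 0.55 fixed, write α = 0.55s, β = 0.45s where s = α+β.
Need P(θ < 0.42) = 0.025 under Beta(0.55s, 0.45s). Normal approximation: (q−m)/√(m(1−m)/s) ≈ z_{0.025} = -1.96, so s ≈ 0.55·0.45·(-1.96)²/(0.42−0.55)² = 56.3.
At s = 56.3: P(θ<0.42) ≈ 0.025. Adjusting to match 0.025 gives s ≈ 56.29.
So α = 0.55·56.29 ≈ 30.96, β = 0.45·56.29 ≈ 25.33.

α ≈ 30.96, β ≈ 25.33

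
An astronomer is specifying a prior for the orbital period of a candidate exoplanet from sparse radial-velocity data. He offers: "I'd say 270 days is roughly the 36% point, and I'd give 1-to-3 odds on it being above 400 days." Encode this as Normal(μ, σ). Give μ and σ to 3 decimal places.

The p-quantile of Normal(μ,σ) is μ + z_p·σ, with z_{0.36} = -0.3585 and z_{0.75} = 0.6745.
Eliminate σ: μ = (z₂·x₁ − z₁·x₂)/(z₂ − z₁) = (0.6745·270 − (-0.3585)·400)/1.033 = 315.113.
Then σ = (x₂ − x₁)/(z₂ − z₁) = (400 − 270)/1.033 = 125.853.

μ = 315.113, σ = 125.853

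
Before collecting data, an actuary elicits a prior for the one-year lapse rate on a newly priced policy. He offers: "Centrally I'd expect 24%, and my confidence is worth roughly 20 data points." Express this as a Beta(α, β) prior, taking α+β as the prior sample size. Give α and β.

Under the effective-sample-size interpretation, Beta(α, β) has prior mean α/(α+β) and prior sample size α+β.
So α+β = 20 and α/(α+β) = 0.24, giving α = 0.24·20 = 4.8 and β = 20 − 4.8 = 15.2.

α = 4.8, β = 15.2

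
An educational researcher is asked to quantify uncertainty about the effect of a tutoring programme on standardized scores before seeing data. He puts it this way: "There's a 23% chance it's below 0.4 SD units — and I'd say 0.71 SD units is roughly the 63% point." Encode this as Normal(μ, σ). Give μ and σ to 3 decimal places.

μ = 0.614, σ = 0.290

For Normal(μ,σ), the p-quantile is μ + z_p·σ. Here z_{0.23} = -0.7388, z_{0.63} = 0.3319.
So 0.4 = μ − 0.7388σ and 0.71 = μ + 0.3319σ.
Subtracting: σ = (0.71 − 0.4)/(0.3319 − (-0.7388)) = 0.290.
Then μ = 0.4 − (-0.7388)·0.290 = 0.614.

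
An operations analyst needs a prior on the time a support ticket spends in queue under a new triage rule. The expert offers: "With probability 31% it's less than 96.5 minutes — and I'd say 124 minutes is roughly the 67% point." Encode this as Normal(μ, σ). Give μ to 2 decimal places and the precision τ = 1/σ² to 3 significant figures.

μ = 111.07, τ = 0.00116

For Normal(μ,σ), the p-quantile is μ + z_p·σ. Here z_{0.31} = -0.4959, z_{0.67} = 0.4399.
So 96.5 = μ − 0.4959σ and 124 = μ + 0.4399σ.
Subtracting: σ = (124 − 96.5)/(0.4399 − (-0.4959)) = 29.39.
Then μ = 96.5 − (-0.4959)·29.39 = 111.07.
Precision τ = 1/σ² = 1/29.39² = 0.00116.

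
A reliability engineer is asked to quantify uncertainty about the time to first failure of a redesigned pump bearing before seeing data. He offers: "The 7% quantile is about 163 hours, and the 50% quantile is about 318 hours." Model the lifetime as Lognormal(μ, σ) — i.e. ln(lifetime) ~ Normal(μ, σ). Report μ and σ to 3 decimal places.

If T ~ Lognormal(μ,σ) then ln T ~ Normal(μ,σ), so the p-quantile of ln T is μ + z_p·σ.
ln(163) = 5.094 and ln(318) = 5.762; z_{0.07} = -1.476, z_{0.5} = 0.
σ = (5.762 − 5.094)/(0 − (-1.476)) = 0.453.
μ = 5.094 − (-1.476)·0.453 = 5.762.

μ ≈ 5.762, σ ≈ 0.453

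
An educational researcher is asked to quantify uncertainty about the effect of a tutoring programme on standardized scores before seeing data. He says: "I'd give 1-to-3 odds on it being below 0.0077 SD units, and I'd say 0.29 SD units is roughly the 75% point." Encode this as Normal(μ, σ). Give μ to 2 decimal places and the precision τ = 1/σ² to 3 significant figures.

μ = 0.15, τ = 22.8

For Normal(μ,σ), the p-quantile is μ + z_p·σ. Here z_{0.25} = -0.6745, z_{0.75} = 0.6745.
So 0.0077 = μ − 0.6745σ and 0.29 = μ + 0.6745σ.
Subtracting: σ = (0.29 − 0.0077)/(0.6745 − (-0.6745)) = 0.21.
Then μ = 0.0077 − (-0.6745)·0.21 = 0.15.
Precision τ = 1/σ² = 1/0.2093² = 22.8.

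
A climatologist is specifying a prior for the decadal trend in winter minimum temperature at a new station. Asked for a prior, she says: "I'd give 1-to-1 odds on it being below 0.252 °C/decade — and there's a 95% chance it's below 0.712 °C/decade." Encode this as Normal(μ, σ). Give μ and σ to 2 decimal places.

μ = 0.25, σ = 0.28

For Normal(μ,σ), the p-quantile is μ + z_p·σ. Here z_{0.5} = 0, z_{0.95} = 1.645.
So 0.252 = μ + 0σ and 0.712 = μ + 1.645σ.
Subtracting: σ = (0.712 − 0.252)/(1.645 − (0)) = 0.28.
Then μ = 0.252 − (0)·0.28 = 0.25.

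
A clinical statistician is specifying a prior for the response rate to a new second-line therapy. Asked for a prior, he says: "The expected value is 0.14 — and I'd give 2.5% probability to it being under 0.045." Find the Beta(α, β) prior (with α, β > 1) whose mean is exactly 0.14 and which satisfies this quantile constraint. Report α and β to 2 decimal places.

With mean 0.14 fixed, write α = 0.14s, β = 0.86s where s = α+β.
Need P(θ < 0.045) = 0.025 under Beta(0.14s, 0.86s). Normal approximation: (q−m)/√(m(1−m)/s) ≈ z_{0.025} = -1.96, so s ≈ 0.14·0.86·(-1.96)²/(0.045−0.14)² = 51.2.
At s = 51.2: P(θ<0.045) ≈ 0.006. Adjusting to match 0.025 gives s ≈ 32.19.
So α = 0.14·32.19 ≈ 4.51, β = 0.86·32.19 ≈ 27.69.

α ≈ 4.51, β ≈ 27.69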